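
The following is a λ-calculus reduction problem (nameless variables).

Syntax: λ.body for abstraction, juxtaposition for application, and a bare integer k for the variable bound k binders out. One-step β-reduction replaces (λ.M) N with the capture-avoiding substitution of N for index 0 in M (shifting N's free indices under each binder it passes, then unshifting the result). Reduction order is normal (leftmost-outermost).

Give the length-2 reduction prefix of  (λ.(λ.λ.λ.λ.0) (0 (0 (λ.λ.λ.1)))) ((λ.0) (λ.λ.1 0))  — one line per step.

Answer: after 2 steps: λ.λ.λ.0

Reduction:
  start: (λ.(λ.λ.λ.λ.0) (0 (0 (λ.λ.λ.1)))) ((λ.0) (λ.λ.1 0))
  [1] (λ.λ.λ.λ.0) ((λ.0) (λ.λ.1 0) ((λ.0) (λ.λ.1 0) (λ.λ.λ.1)))
  [2] λ.λ.λ.0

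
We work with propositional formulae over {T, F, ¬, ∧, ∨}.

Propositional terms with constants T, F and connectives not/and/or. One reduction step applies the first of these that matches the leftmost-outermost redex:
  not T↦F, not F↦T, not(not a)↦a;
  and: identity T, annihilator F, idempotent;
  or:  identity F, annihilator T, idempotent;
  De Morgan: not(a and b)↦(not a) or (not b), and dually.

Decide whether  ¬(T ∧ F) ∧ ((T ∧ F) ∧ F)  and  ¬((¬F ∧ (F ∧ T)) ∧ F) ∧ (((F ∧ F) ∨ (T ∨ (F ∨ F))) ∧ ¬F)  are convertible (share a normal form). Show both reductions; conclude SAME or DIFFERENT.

Answer: DIFFERENT — A ⇓ F, B ⇓ T

Working:
Term A:
  start: ¬(T ∧ F) ∧ ((T ∧ F) ∧ F)
  [1] (¬T ∨ ¬F) ∧ ((T ∧ F) ∧ F)
  [2] (F ∨ ¬F) ∧ ((T ∧ F) ∧ F)
  [3] ¬F ∧ ((T ∧ F) ∧ F)
  [4] T ∧ ((T ∧ F) ∧ F)
  [5] (T ∧ F) ∧ F
  [6] F

Term B:
  start: ¬((¬F ∧ (F ∧ T)) ∧ F) ∧ (((F ∧ F) ∨ (T ∨ (F ∨ F))) ∧ ¬F)
  [1] (¬(¬F ∧ (F ∧ T)) ∨ ¬F) ∧ (((F ∧ F) ∨ (T ∨ (F ∨ F))) ∧ ¬F)
  [2] ((¬¬F ∨ ¬(F ∧ T)) ∨ ¬F) ∧ (((F ∧ F) ∨ (T ∨ (F ∨ F))) ∧ ¬F)
  [3] ((F ∨ ¬(F ∧ T)) ∨ ¬F) ∧ (((F ∧ F) ∨ (T ∨ (F ∨ F))) ∧ ¬F)
  [4] (¬(F ∧ T) ∨ ¬F) ∧ (((F ∧ F) ∨ (T ∨ (F ∨ F))) ∧ ¬F)
  [5] ((¬F ∨ ¬T) ∨ ¬F) ∧ (((F ∧ F) ∨ (T ∨ (F ∨ F))) ∧ ¬F)
  [6] ((T ∨ ¬T) ∨ ¬F) ∧ (((F ∧ F) ∨ (T ∨ (F ∨ F))) ∧ ¬F)
  [7] (T ∨ ¬F) ∧ (((F ∧ F) ∨ (T ∨ (F ∨ F))) ∧ ¬F)
  [8] T ∧ (((F ∧ F) ∨ (T ∨ (F ∨ F))) ∧ ¬F)
  [9] ((F ∧ F) ∨ (T ∨ (F ∨ F))) ∧ ¬F
  [10] (F ∨ (T ∨ (F ∨ F))) ∧ ¬F
  [11] (T ∨ (F ∨ F)) ∧ ¬F
  [12] T ∧ ¬F
  [13] ¬F
  [14] T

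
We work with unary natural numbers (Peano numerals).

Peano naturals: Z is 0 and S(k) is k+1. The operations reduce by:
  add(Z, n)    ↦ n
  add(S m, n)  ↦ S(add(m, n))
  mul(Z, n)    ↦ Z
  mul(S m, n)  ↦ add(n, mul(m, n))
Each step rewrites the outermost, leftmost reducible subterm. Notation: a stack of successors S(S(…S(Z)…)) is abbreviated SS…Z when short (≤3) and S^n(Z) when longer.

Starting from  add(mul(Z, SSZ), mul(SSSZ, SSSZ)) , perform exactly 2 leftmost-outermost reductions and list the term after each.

Answer: after 2 steps: mul(SSSZ, SSSZ)

Reduction:
  start: add(mul(Z, SSZ), mul(SSSZ, SSSZ))
  step 1: add(Z, mul(SSSZ, SSSZ))
  step 2: mul(SSSZ, SSSZ)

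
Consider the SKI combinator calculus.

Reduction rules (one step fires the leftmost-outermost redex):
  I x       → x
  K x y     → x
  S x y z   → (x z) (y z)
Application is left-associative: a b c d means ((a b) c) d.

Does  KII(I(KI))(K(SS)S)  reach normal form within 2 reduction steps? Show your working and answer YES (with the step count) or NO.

  start: KII(I(KI))(K(SS)S)
  step 1: I(I(KI))(K(SS)S)
  step 2: I(KI)(K(SS)S)

Answer: NO — after 2 steps the term is I(KI)(K(SS)S), not yet normal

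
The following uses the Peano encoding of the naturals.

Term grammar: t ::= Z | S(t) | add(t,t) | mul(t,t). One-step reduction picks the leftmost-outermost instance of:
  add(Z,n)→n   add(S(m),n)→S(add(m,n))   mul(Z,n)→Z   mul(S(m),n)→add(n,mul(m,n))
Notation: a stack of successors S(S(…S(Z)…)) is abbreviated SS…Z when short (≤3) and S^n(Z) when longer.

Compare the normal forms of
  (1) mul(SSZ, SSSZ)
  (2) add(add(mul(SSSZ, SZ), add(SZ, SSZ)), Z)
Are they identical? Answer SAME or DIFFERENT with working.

Answer: SAME — A ⇓ S^6(Z), B ⇓ S^6(Z)

Working:
Term A:
  start: mul(SSZ, SSSZ)
  →1  add(SSSZ, mul(SZ, SSSZ))
  →2  S(add(SSZ, mul(SZ, SSSZ)))
  →3  S(S(add(SZ, mul(SZ, SSSZ))))
  →4  S(S(S(add(Z, mul(SZ, SSSZ)))))
  →5  S(S(S(mul(SZ, SSSZ))))
  →6  S(S(S(add(SSSZ, mul(Z, SSSZ)))))
  →7  S(S(S(S(add(SSZ, mul(Z, SSSZ))))))
  →8  S(S(S(S(S(add(SZ, mul(Z, SSSZ)))))))
  →9  S(S(S(S(S(S(add(Z, mul(Z, SSSZ))))))))
  →10  S(S(S(S(S(S(mul(Z, SSSZ)))))))
  →11  S^6(Z)

Term B:
  start: add(add(mul(SSSZ, SZ), add(SZ, SSZ)), Z)
  →1  add(add(add(SZ, mul(SSZ, SZ)), add(SZ, SSZ)), Z)
  →2  add(add(S(add(Z, mul(SSZ, SZ))), add(SZ, SSZ)), Z)
  →3  add(S(add(add(Z, mul(SSZ, SZ)), add(SZ, SSZ))), Z)
  →4  S(add(add(add(Z, mul(SSZ, SZ)), add(SZ, SSZ)), Z))
  →5  S(add(add(mul(SSZ, SZ), add(SZ, SSZ)), Z))
  →6  S(add(add(add(SZ, mul(SZ, SZ)), add(SZ, SSZ)), Z))
  →7  S(add(add(S(add(Z, mul(SZ, SZ))), add(SZ, SSZ)), Z))
  →8  S(add(S(add(add(Z, mul(SZ, SZ)), add(SZ, SSZ))), Z))
  →9  S(S(add(add(add(Z, mul(SZ, SZ)), add(SZ, SSZ)), Z)))
  →10  S(S(add(add(mul(SZ, SZ), add(SZ, SSZ)), Z)))
  →11  S(S(add(add(add(SZ, mul(Z, SZ)), add(SZ, SSZ)), Z)))
  →12  S(S(add(add(S(add(Z, mul(Z, SZ))), add(SZ, SSZ)), Z)))
  →13  S(S(add(S(add(add(Z, mul(Z, SZ)), add(SZ, SSZ))), Z)))
  →14  S(S(S(add(add(add(Z, mul(Z, SZ)), add(SZ, SSZ)), Z))))
  →15  S(S(S(add(add(mul(Z, SZ), add(SZ, SSZ)), Z))))
  →16  S(S(S(add(add(Z, add(SZ, SSZ)), Z))))
  →17  S(S(S(add(add(SZ, SSZ), Z))))
  →18  S(S(S(add(S(add(Z, SSZ)), Z))))
  →19  S(S(S(S(add(add(Z, SSZ), Z)))))
  →20  S(S(S(S(add(SSZ, Z)))))
  →21  S(S(S(S(S(add(SZ, Z))))))
  →22  S(S(S(S(S(S(add(Z, Z)))))))
  →23  S^6(Z)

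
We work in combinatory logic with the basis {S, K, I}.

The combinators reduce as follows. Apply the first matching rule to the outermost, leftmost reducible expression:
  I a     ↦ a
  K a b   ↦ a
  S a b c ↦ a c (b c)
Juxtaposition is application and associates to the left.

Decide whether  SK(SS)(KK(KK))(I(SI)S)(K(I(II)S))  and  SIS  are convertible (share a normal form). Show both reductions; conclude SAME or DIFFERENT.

Answer: SAME — A ⇓ SIS, B ⇓ SIS

Derivation:
Term A:
  start: SK(SS)(KK(KK))(I(SI)S)(K(I(II)S))
  →1  K(KK(KK))(SS(KK(KK)))(I(SI)S)(K(I(II)S))
  →2  KK(KK)(I(SI)S)(K(I(II)S))
  →3  K(I(SI)S)(K(I(II)S))
  →4  I(SI)S
  →5  SIS

Term B:
  start: SIS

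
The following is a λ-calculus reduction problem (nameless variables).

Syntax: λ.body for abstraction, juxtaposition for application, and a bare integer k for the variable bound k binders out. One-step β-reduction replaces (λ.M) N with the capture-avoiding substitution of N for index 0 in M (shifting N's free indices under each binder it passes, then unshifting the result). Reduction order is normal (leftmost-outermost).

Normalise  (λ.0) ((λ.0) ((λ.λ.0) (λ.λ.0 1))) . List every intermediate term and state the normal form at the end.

  start: (λ.0) ((λ.0) ((λ.λ.0) (λ.λ.0 1)))
  →1  (λ.0) ((λ.λ.0) (λ.λ.0 1))
  →2  (λ.λ.0) (λ.λ.0 1)
  →3  λ.0

Answer: normal form = λ.0  (in 3 steps)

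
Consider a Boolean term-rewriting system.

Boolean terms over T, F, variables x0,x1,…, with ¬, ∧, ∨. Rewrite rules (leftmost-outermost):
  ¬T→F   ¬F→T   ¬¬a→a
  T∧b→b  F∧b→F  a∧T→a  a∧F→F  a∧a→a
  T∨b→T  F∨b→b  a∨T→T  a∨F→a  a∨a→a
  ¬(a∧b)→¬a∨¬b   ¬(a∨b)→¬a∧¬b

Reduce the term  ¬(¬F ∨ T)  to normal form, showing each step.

  start: ¬(¬F ∨ T)
  →1  ¬¬F ∧ ¬T
  →2  F ∧ ¬T
  →3  F

Answer: normal form = F  (in 3 steps)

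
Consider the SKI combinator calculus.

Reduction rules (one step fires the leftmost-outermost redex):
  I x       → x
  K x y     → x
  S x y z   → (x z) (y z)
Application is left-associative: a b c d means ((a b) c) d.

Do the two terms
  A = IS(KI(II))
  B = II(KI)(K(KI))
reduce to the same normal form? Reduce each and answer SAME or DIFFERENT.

Term A:
  start: IS(KI(II))
  [1] S(KI(II))
  [2] SI

Term B:
  start: II(KI)(K(KI))
  [1] I(KI)(K(KI))
  [2] KI(K(KI))
  [3] I

Answer: DIFFERENT — A ⇓ SI, B ⇓ I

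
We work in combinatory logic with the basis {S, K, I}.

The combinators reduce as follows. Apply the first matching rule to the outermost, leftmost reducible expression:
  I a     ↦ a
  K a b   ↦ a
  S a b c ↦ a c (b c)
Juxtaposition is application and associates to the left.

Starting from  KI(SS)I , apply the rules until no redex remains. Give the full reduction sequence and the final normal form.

Answer: normal form = I  (in 2 steps)

Reduction:
  start: KI(SS)I
  →1  II
  →2  I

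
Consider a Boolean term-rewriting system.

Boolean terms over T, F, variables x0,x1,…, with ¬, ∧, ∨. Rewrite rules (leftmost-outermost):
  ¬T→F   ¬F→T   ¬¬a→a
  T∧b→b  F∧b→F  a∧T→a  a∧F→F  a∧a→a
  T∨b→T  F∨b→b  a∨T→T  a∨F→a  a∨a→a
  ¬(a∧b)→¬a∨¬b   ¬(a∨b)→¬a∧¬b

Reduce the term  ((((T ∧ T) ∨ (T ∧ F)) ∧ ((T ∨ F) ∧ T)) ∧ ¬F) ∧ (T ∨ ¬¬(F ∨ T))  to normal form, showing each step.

  start: ((((T ∧ T) ∨ (T ∧ F)) ∧ ((T ∨ F) ∧ T)) ∧ ¬F) ∧ (T ∨ ¬¬(F ∨ T))
  [1] (((T ∨ (T ∧ F)) ∧ ((T ∨ F) ∧ T)) ∧ ¬F) ∧ (T ∨ ¬¬(F ∨ T))
  [2] ((T ∧ ((T ∨ F) ∧ T)) ∧ ¬F) ∧ (T ∨ ¬¬(F ∨ T))
  [3] (((T ∨ F) ∧ T) ∧ ¬F) ∧ (T ∨ ¬¬(F ∨ T))
  [4] ((T ∨ F) ∧ ¬F) ∧ (T ∨ ¬¬(F ∨ T))
  [5] (T ∧ ¬F) ∧ (T ∨ ¬¬(F ∨ T))
  [6] ¬F ∧ (T ∨ ¬¬(F ∨ T))
  [7] T ∧ (T ∨ ¬¬(F ∨ T))
  [8] T ∨ ¬¬(F ∨ T)
  [9] T

Answer: normal form = T  (in 9 steps)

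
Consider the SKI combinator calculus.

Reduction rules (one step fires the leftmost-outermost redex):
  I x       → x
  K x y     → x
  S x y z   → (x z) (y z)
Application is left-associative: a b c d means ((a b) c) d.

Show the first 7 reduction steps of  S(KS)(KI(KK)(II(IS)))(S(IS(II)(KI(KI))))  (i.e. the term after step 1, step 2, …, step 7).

Answer: after 7 steps: S(S(S(IS(II)(KI(KI)))))

Working:
  start: S(KS)(KI(KK)(II(IS)))(S(IS(II)(KI(KI))))
  step 1: KS(S(IS(II)(KI(KI))))(KI(KK)(II(IS))(S(IS(II)(KI(KI)))))
  step 2: S(KI(KK)(II(IS))(S(IS(II)(KI(KI)))))
  step 3: S(I(II(IS))(S(IS(II)(KI(KI)))))
  step 4: S(II(IS)(S(IS(II)(KI(KI)))))
  step 5: S(I(IS)(S(IS(II)(KI(KI)))))
  step 6: S(IS(S(IS(II)(KI(KI)))))
  step 7: S(S(S(IS(II)(KI(KI)))))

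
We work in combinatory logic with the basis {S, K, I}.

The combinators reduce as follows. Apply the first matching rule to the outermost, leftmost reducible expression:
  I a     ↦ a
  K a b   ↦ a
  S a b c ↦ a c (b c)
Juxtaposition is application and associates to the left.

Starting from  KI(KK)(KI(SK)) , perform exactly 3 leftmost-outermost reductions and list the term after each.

Answer: after 3 steps: I

Derivation:
  start: KI(KK)(KI(SK))
  →1  I(KI(SK))
  →2  KI(SK)
  →3  I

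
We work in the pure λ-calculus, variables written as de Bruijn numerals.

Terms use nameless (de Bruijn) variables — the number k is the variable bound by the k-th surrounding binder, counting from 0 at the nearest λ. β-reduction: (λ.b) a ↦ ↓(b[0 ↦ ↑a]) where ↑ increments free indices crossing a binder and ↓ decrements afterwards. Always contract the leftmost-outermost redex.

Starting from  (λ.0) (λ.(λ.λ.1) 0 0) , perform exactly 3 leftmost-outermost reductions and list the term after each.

  start: (λ.0) (λ.(λ.λ.1) 0 0)
  [1] λ.(λ.λ.1) 0 0
  [2] λ.(λ.1) 0
  [3] λ.0

Answer: after 3 steps: λ.0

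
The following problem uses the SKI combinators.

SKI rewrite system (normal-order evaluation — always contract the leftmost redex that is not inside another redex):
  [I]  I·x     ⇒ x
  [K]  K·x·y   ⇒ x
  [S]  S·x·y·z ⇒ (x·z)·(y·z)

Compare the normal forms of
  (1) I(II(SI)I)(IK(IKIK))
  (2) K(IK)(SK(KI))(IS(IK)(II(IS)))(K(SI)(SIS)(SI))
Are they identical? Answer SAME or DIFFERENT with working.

Term A:
  start: I(II(SI)I)(IK(IKIK))
  [1] II(SI)I(IK(IKIK))
  [2] I(SI)I(IK(IKIK))
  [3] SII(IK(IKIK))
  [4] I(IK(IKIK))(I(IK(IKIK)))
  [5] IK(IKIK)(I(IK(IKIK)))
  [6] K(IKIK)(I(IK(IKIK)))
  [7] IKIK
  [8] KIK
  [9] I

Term B:
  start: K(IK)(SK(KI))(IS(IK)(II(IS)))(K(SI)(SIS)(SI))
  [1] IK(IS(IK)(II(IS)))(K(SI)(SIS)(SI))
  [2] K(IS(IK)(II(IS)))(K(SI)(SIS)(SI))
  [3] IS(IK)(II(IS))
  [4] S(IK)(II(IS))
  [5] SK(II(IS))
  [6] SK(I(IS))
  [7] SK(IS)
  [8] SKS

Answer: DIFFERENT — A ⇓ I, B ⇓ SKS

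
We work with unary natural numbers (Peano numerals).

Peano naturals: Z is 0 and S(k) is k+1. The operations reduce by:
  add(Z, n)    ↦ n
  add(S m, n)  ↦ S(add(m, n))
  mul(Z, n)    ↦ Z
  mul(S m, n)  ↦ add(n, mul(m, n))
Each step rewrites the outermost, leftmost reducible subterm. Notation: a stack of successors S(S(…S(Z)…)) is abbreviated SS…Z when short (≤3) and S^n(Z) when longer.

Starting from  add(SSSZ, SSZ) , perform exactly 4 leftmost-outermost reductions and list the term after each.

  start: add(SSSZ, SSZ)
  step 1: S(add(SSZ, SSZ))
  step 2: S(S(add(SZ, SSZ)))
  step 3: S(S(S(add(Z, SSZ))))
  step 4: S^5(Z)

Answer: after 4 steps: S^5(Z)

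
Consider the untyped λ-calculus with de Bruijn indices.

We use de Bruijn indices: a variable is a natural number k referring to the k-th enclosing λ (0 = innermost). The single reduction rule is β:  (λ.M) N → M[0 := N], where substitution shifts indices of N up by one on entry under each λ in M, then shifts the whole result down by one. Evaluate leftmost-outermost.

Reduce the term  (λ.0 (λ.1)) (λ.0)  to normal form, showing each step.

  start: (λ.0 (λ.1)) (λ.0)
  step 1: (λ.0) (λ.λ.0)
  step 2: λ.λ.0

Answer: normal form = λ.λ.0  (in 2 steps)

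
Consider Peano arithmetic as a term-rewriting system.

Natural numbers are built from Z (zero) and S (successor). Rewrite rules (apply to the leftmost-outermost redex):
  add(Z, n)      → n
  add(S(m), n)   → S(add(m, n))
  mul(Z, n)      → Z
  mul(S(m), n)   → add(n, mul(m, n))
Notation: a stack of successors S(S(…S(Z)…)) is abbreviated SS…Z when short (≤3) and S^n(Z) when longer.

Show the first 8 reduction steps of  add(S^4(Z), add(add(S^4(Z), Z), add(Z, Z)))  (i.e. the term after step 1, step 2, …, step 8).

  start: add(S^4(Z), add(add(S^4(Z), Z), add(Z, Z)))
  →1  S(add(SSSZ, add(add(S^4(Z), Z), add(Z, Z))))
  →2  S(S(add(SSZ, add(add(S^4(Z), Z), add(Z, Z)))))
  →3  S(S(S(add(SZ, add(add(S^4(Z), Z), add(Z, Z))))))
  →4  S(S(S(S(add(Z, add(add(S^4(Z), Z), add(Z, Z)))))))
  →5  S(S(S(S(add(add(S^4(Z), Z), add(Z, Z))))))
  →6  S(S(S(S(add(S(add(SSSZ, Z)), add(Z, Z))))))
  →7  S(S(S(S(S(add(add(SSSZ, Z), add(Z, Z)))))))
  →8  S(S(S(S(S(add(S(add(SSZ, Z)), add(Z, Z)))))))

Answer: after 8 steps: S(S(S(S(S(add(S(add(SSZ, Z)), add(Z, Z)))))))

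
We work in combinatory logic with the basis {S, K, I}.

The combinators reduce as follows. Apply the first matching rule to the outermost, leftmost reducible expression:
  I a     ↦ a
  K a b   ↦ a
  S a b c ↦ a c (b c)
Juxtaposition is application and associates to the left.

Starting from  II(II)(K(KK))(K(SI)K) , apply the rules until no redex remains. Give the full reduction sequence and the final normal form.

  start: II(II)(K(KK))(K(SI)K)
  [1] I(II)(K(KK))(K(SI)K)
  [2] II(K(KK))(K(SI)K)
  [3] I(K(KK))(K(SI)K)
  [4] K(KK)(K(SI)K)
  [5] KK

Answer: normal form = KK  (in 5 steps)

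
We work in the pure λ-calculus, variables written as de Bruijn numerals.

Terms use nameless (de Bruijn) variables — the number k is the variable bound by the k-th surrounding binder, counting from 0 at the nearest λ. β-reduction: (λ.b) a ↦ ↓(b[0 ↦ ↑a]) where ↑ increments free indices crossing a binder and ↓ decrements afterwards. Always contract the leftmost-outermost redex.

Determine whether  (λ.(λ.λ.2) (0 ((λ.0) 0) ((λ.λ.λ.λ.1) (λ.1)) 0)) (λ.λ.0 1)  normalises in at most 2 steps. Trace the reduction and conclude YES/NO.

Answer: YES — reaches normal form λ.λ.λ.0 1 in 2 ≤ 2 steps

Reduction:
  start: (λ.(λ.λ.2) (0 ((λ.0) 0) ((λ.λ.λ.λ.1) (λ.1)) 0)) (λ.λ.0 1)
  →1  (λ.λ.λ.λ.0 1) ((λ.λ.0 1) ((λ.0) (λ.λ.0 1)) ((λ.λ.λ.λ.1) (λ.λ.λ.0 1)) (λ.λ.0 1))
  →2  λ.λ.λ.0 1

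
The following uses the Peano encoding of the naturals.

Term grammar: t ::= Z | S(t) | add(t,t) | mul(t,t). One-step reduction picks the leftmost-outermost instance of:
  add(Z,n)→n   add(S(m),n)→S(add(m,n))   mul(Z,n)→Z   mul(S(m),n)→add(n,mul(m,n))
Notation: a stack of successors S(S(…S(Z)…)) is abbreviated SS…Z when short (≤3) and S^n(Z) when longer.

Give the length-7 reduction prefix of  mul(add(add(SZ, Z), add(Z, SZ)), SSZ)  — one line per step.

Answer: after 7 steps: S(S(mul(add(Z, add(Z, SZ)), SSZ)))

Working:
  start: mul(add(add(SZ, Z), add(Z, SZ)), SSZ)
  →1  mul(add(S(add(Z, Z)), add(Z, SZ)), SSZ)
  →2  mul(S(add(add(Z, Z), add(Z, SZ))), SSZ)
  →3  add(SSZ, mul(add(add(Z, Z), add(Z, SZ)), SSZ))
  →4  S(add(SZ, mul(add(add(Z, Z), add(Z, SZ)), SSZ)))
  →5  S(S(add(Z, mul(add(add(Z, Z), add(Z, SZ)), SSZ))))
  →6  S(S(mul(add(add(Z, Z), add(Z, SZ)), SSZ)))
  →7  S(S(mul(add(Z, add(Z, SZ)), SSZ)))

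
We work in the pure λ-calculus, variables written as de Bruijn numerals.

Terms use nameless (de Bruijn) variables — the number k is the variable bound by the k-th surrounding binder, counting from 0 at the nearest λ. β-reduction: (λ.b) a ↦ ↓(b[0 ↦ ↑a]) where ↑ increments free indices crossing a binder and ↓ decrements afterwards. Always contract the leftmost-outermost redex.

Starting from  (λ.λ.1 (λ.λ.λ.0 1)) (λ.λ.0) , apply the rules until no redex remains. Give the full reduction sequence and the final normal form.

Answer: normal form = λ.λ.0  (in 2 steps)

Working:
  start: (λ.λ.1 (λ.λ.λ.0 1)) (λ.λ.0)
  [1] λ.(λ.λ.0) (λ.λ.λ.0 1)
  [2] λ.λ.0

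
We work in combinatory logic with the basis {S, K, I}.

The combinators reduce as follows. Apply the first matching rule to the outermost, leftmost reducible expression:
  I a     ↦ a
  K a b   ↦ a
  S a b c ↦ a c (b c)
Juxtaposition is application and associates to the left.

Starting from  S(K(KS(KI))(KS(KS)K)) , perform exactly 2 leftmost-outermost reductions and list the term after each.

Answer: after 2 steps: SS

Working:
  start: S(K(KS(KI))(KS(KS)K))
  [1] S(KS(KI))
  [2] SS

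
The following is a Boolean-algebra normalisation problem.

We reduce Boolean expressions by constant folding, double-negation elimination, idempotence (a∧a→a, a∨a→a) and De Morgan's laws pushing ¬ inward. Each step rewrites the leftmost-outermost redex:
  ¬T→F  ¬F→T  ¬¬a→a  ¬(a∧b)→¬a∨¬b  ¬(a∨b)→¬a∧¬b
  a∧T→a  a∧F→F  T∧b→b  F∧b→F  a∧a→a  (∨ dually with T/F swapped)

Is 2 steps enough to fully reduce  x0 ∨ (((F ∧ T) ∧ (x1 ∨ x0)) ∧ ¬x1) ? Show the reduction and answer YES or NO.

Answer: NO — after 2 steps the term is x0 ∨ (F ∧ ¬x1), not yet normal

Working:
  start: x0 ∨ (((F ∧ T) ∧ (x1 ∨ x0)) ∧ ¬x1)
  →1  x0 ∨ ((F ∧ (x1 ∨ x0)) ∧ ¬x1)
  →2  x0 ∨ (F ∧ ¬x1)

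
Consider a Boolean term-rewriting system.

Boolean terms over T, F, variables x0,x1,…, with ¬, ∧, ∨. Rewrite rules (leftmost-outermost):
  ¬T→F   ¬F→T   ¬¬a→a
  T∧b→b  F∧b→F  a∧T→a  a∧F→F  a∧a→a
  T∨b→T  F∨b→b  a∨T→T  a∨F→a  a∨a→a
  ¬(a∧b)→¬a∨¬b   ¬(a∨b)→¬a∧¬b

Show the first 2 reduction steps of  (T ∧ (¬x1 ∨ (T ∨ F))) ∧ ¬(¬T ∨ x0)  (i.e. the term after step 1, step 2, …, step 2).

  start: (T ∧ (¬x1 ∨ (T ∨ F))) ∧ ¬(¬T ∨ x0)
  →1  (¬x1 ∨ (T ∨ F)) ∧ ¬(¬T ∨ x0)
  →2  (¬x1 ∨ T) ∧ ¬(¬T ∨ x0)

Answer: after 2 steps: (¬x1 ∨ T) ∧ ¬(¬T ∨ x0)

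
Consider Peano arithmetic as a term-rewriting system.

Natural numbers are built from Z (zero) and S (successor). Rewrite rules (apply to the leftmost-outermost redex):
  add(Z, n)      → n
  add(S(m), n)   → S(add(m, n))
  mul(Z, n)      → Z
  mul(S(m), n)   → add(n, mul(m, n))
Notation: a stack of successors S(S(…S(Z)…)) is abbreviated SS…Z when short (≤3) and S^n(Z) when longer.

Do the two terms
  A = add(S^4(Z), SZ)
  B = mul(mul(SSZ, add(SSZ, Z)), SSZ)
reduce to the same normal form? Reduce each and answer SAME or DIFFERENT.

Answer: DIFFERENT — A ⇓ S^5(Z), B ⇓ S^8(Z)

Working:
Term A:
  start: add(S^4(Z), SZ)
  [1] S(add(SSSZ, SZ))
  [2] S(S(add(SSZ, SZ)))
  [3] S(S(S(add(SZ, SZ))))
  [4] S(S(S(S(add(Z, SZ)))))
  [5] S^5(Z)

Term B:
  start: mul(mul(SSZ, add(SSZ, Z)), SSZ)
  [1] mul(add(add(SSZ, Z), mul(SZ, add(SSZ, Z))), SSZ)
  [2] mul(add(S(add(SZ, Z)), mul(SZ, add(SSZ, Z))), SSZ)
  [3] mul(S(add(add(SZ, Z), mul(SZ, add(SSZ, Z)))), SSZ)
  [4] add(SSZ, mul(add(add(SZ, Z), mul(SZ, add(SSZ, Z))), SSZ))
  [5] S(add(SZ, mul(add(add(SZ, Z), mul(SZ, add(SSZ, Z))), SSZ)))
  [6] S(S(add(Z, mul(add(add(SZ, Z), mul(SZ, add(SSZ, Z))), SSZ))))
  [7] S(S(mul(add(add(SZ, Z), mul(SZ, add(SSZ, Z))), SSZ)))
  [8] S(S(mul(add(S(add(Z, Z)), mul(SZ, add(SSZ, Z))), SSZ)))
  [9] S(S(mul(S(add(add(Z, Z), mul(SZ, add(SSZ, Z)))), SSZ)))
  [10] S(S(add(SSZ, mul(add(add(Z, Z), mul(SZ, add(SSZ, Z))), SSZ))))
  [11] S(S(S(add(SZ, mul(add(add(Z, Z), mul(SZ, add(SSZ, Z))), SSZ)))))
  [12] S(S(S(S(add(Z, mul(add(add(Z, Z), mul(SZ, add(SSZ, Z))), SSZ))))))
  [13] S(S(S(S(mul(add(add(Z, Z), mul(SZ, add(SSZ, Z))), SSZ)))))
  [14] S(S(S(S(mul(add(Z, mul(SZ, add(SSZ, Z))), SSZ)))))
  [15] S(S(S(S(mul(mul(SZ, add(SSZ, Z)), SSZ)))))
  [16] S(S(S(S(mul(add(add(SSZ, Z), mul(Z, add(SSZ, Z))), SSZ)))))
  [17] S(S(S(S(mul(add(S(add(SZ, Z)), mul(Z, add(SSZ, Z))), SSZ)))))
  [18] S(S(S(S(mul(S(add(add(SZ, Z), mul(Z, add(SSZ, Z)))), SSZ)))))
  [19] S(S(S(S(add(SSZ, mul(add(add(SZ, Z), mul(Z, add(SSZ, Z))), SSZ))))))
  [20] S(S(S(S(S(add(SZ, mul(add(add(SZ, Z), mul(Z, add(SSZ, Z))), SSZ)))))))
  [21] S(S(S(S(S(S(add(Z, mul(add(add(SZ, Z), mul(Z, add(SSZ, Z))), SSZ))))))))
  [22] S(S(S(S(S(S(mul(add(add(SZ, Z), mul(Z, add(SSZ, Z))), SSZ)))))))
  [23] S(S(S(S(S(S(mul(add(S(add(Z, Z)), mul(Z, add(SSZ, Z))), SSZ)))))))
  [24] S(S(S(S(S(S(mul(S(add(add(Z, Z), mul(Z, add(SSZ, Z)))), SSZ)))))))
  [25] S(S(S(S(S(S(add(SSZ, mul(add(add(Z, Z), mul(Z, add(SSZ, Z))), SSZ))))))))
  [26] S(S(S(S(S(S(S(add(SZ, mul(add(add(Z, Z), mul(Z, add(SSZ, Z))), SSZ)))))))))
  [27] S(S(S(S(S(S(S(S(add(Z, mul(add(add(Z, Z), mul(Z, add(SSZ, Z))), SSZ))))))))))
  [28] S(S(S(S(S(S(S(S(mul(add(add(Z, Z), mul(Z, add(SSZ, Z))), SSZ)))))))))
  [29] S(S(S(S(S(S(S(S(mul(add(Z, mul(Z, add(SSZ, Z))), SSZ)))))))))
  [30] S(S(S(S(S(S(S(S(mul(mul(Z, add(SSZ, Z)), SSZ)))))))))
  [31] S(S(S(S(S(S(S(S(mul(Z, SSZ)))))))))
  [32] S^8(Z)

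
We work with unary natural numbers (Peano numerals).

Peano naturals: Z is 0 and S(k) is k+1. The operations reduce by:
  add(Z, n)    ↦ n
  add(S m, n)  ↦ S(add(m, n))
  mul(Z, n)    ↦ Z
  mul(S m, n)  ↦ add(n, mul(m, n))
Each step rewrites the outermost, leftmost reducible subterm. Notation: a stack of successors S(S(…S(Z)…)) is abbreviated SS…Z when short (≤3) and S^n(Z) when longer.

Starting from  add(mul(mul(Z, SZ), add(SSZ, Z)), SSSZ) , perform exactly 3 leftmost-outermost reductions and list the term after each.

  start: add(mul(mul(Z, SZ), add(SSZ, Z)), SSSZ)
  step 1: add(mul(Z, add(SSZ, Z)), SSSZ)
  step 2: add(Z, SSSZ)
  step 3: SSSZ

Answer: after 3 steps: SSSZ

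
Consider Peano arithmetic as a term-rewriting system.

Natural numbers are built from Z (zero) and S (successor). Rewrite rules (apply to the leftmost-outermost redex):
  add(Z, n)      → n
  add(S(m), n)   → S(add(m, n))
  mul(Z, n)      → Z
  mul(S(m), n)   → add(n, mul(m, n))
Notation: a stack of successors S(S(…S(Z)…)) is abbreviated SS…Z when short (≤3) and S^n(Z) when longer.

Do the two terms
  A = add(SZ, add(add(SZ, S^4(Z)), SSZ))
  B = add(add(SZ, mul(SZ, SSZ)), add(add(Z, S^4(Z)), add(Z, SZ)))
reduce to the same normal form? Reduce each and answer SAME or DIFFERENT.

Term A:
  start: add(SZ, add(add(SZ, S^4(Z)), SSZ))
  [1] S(add(Z, add(add(SZ, S^4(Z)), SSZ)))
  [2] S(add(add(SZ, S^4(Z)), SSZ))
  [3] S(add(S(add(Z, S^4(Z))), SSZ))
  [4] S(S(add(add(Z, S^4(Z)), SSZ)))
  [5] S(S(add(S^4(Z), SSZ)))
  [6] S(S(S(add(SSSZ, SSZ))))
  [7] S(S(S(S(add(SSZ, SSZ)))))
  [8] S(S(S(S(S(add(SZ, SSZ))))))
  [9] S(S(S(S(S(S(add(Z, SSZ)))))))
  [10] S^8(Z)

Term B:
  start: add(add(SZ, mul(SZ, SSZ)), add(add(Z, S^4(Z)), add(Z, SZ)))
  [1] add(S(add(Z, mul(SZ, SSZ))), add(add(Z, S^4(Z)), add(Z, SZ)))
  [2] S(add(add(Z, mul(SZ, SSZ)), add(add(Z, S^4(Z)), add(Z, SZ))))
  [3] S(add(mul(SZ, SSZ), add(add(Z, S^4(Z)), add(Z, SZ))))
  [4] S(add(add(SSZ, mul(Z, SSZ)), add(add(Z, S^4(Z)), add(Z, SZ))))
  [5] S(add(S(add(SZ, mul(Z, SSZ))), add(add(Z, S^4(Z)), add(Z, SZ))))
  [6] S(S(add(add(SZ, mul(Z, SSZ)), add(add(Z, S^4(Z)), add(Z, SZ)))))
  [7] S(S(add(S(add(Z, mul(Z, SSZ))), add(add(Z, S^4(Z)), add(Z, SZ)))))
  [8] S(S(S(add(add(Z, mul(Z, SSZ)), add(add(Z, S^4(Z)), add(Z, SZ))))))
  [9] S(S(S(add(mul(Z, SSZ), add(add(Z, S^4(Z)), add(Z, SZ))))))
  [10] S(S(S(add(Z, add(add(Z, S^4(Z)), add(Z, SZ))))))
  [11] S(S(S(add(add(Z, S^4(Z)), add(Z, SZ)))))
  [12] S(S(S(add(S^4(Z), add(Z, SZ)))))
  [13] S(S(S(S(add(SSSZ, add(Z, SZ))))))
  [14] S(S(S(S(S(add(SSZ, add(Z, SZ)))))))
  [15] S(S(S(S(S(S(add(SZ, add(Z, SZ))))))))
  [16] S(S(S(S(S(S(S(add(Z, add(Z, SZ)))))))))
  [17] S(S(S(S(S(S(S(add(Z, SZ))))))))
  [18] S^8(Z)

Answer: SAME — A ⇓ S^8(Z), B ⇓ S^8(Z)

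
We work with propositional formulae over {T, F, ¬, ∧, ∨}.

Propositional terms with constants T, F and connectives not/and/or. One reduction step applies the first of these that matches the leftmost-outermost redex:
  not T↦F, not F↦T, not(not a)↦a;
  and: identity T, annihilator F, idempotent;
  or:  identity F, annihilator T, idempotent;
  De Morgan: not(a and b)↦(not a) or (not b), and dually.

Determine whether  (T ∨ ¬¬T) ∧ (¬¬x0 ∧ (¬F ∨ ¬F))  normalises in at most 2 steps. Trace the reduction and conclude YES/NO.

Answer: NO — after 2 steps the term is ¬¬x0 ∧ (¬F ∨ ¬F), not yet normal

Working:
  start: (T ∨ ¬¬T) ∧ (¬¬x0 ∧ (¬F ∨ ¬F))
  [1] T ∧ (¬¬x0 ∧ (¬F ∨ ¬F))
  [2] ¬¬x0 ∧ (¬F ∨ ¬F)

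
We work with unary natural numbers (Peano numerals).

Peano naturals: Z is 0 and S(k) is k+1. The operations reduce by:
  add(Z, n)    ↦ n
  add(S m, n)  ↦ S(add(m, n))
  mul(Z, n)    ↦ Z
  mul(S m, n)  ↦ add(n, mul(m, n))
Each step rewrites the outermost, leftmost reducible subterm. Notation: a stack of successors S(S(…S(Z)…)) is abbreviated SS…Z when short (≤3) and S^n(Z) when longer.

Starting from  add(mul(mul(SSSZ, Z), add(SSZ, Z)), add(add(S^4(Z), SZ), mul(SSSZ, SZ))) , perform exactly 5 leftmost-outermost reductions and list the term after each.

Answer: after 5 steps: add(mul(add(Z, mul(Z, Z)), add(SSZ, Z)), add(add(S^4(Z), SZ), mul(SSSZ, SZ)))

Reduction:
  start: add(mul(mul(SSSZ, Z), add(SSZ, Z)), add(add(S^4(Z), SZ), mul(SSSZ, SZ)))
  →1  add(mul(add(Z, mul(SSZ, Z)), add(SSZ, Z)), add(add(S^4(Z), SZ), mul(SSSZ, SZ)))
  →2  add(mul(mul(SSZ, Z), add(SSZ, Z)), add(add(S^4(Z), SZ), mul(SSSZ, SZ)))
  →3  add(mul(add(Z, mul(SZ, Z)), add(SSZ, Z)), add(add(S^4(Z), SZ), mul(SSSZ, SZ)))
  →4  add(mul(mul(SZ, Z), add(SSZ, Z)), add(add(S^4(Z), SZ), mul(SSSZ, SZ)))
  →5  add(mul(add(Z, mul(Z, Z)), add(SSZ, Z)), add(add(S^4(Z), SZ), mul(SSSZ, SZ)))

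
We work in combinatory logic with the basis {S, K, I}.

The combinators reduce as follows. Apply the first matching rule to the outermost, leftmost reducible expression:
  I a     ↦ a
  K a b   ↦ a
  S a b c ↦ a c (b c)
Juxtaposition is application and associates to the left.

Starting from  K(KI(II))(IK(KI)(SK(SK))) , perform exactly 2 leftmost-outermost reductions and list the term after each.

  start: K(KI(II))(IK(KI)(SK(SK)))
  →1  KI(II)
  →2  I

Answer: after 2 steps: I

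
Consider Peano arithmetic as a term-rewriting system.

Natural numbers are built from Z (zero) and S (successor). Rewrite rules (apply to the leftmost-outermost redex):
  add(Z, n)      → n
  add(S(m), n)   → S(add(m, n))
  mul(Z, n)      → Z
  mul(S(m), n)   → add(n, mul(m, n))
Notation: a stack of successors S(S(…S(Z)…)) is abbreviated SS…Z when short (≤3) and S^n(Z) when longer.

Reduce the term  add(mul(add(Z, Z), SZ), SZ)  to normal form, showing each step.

Answer: normal form = SZ  (in 3 steps)

Derivation:
  start: add(mul(add(Z, Z), SZ), SZ)
  →1  add(mul(Z, SZ), SZ)
  →2  add(Z, SZ)
  →3  SZ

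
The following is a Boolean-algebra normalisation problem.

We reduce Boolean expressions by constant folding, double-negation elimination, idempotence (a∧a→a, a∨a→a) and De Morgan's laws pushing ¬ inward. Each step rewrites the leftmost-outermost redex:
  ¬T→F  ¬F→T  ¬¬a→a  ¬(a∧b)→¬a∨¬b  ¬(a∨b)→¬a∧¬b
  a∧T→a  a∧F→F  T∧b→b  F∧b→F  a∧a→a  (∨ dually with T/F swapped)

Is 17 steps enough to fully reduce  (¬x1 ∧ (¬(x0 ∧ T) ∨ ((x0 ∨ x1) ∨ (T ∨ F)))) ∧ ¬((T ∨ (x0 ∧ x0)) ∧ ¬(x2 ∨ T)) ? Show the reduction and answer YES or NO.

  start: (¬x1 ∧ (¬(x0 ∧ T) ∨ ((x0 ∨ x1) ∨ (T ∨ F)))) ∧ ¬((T ∨ (x0 ∧ x0)) ∧ ¬(x2 ∨ T))
  [1] (¬x1 ∧ ((¬x0 ∨ ¬T) ∨ ((x0 ∨ x1) ∨ (T ∨ F)))) ∧ ¬((T ∨ (x0 ∧ x0)) ∧ ¬(x2 ∨ T))
  [2] (¬x1 ∧ ((¬x0 ∨ F) ∨ ((x0 ∨ x1) ∨ (T ∨ F)))) ∧ ¬((T ∨ (x0 ∧ x0)) ∧ ¬(x2 ∨ T))
  [3] (¬x1 ∧ (¬x0 ∨ ((x0 ∨ x1) ∨ (T ∨ F)))) ∧ ¬((T ∨ (x0 ∧ x0)) ∧ ¬(x2 ∨ T))
  [4] (¬x1 ∧ (¬x0 ∨ ((x0 ∨ x1) ∨ T))) ∧ ¬((T ∨ (x0 ∧ x0)) ∧ ¬(x2 ∨ T))
  [5] (¬x1 ∧ (¬x0 ∨ T)) ∧ ¬((T ∨ (x0 ∧ x0)) ∧ ¬(x2 ∨ T))
  [6] (¬x1 ∧ T) ∧ ¬((T ∨ (x0 ∧ x0)) ∧ ¬(x2 ∨ T))
  [7] ¬x1 ∧ ¬((T ∨ (x0 ∧ x0)) ∧ ¬(x2 ∨ T))
  [8] ¬x1 ∧ (¬(T ∨ (x0 ∧ x0)) ∨ ¬¬(x2 ∨ T))
  [9] ¬x1 ∧ ((¬T ∧ ¬(x0 ∧ x0)) ∨ ¬¬(x2 ∨ T))
  [10] ¬x1 ∧ ((F ∧ ¬(x0 ∧ x0)) ∨ ¬¬(x2 ∨ T))
  [11] ¬x1 ∧ (F ∨ ¬¬(x2 ∨ T))
  [12] ¬x1 ∧ ¬¬(x2 ∨ T)
  [13] ¬x1 ∧ (x2 ∨ T)
  [14] ¬x1 ∧ T
  [15] ¬x1

Answer: YES — reaches normal form ¬x1 in 15 ≤ 17 steps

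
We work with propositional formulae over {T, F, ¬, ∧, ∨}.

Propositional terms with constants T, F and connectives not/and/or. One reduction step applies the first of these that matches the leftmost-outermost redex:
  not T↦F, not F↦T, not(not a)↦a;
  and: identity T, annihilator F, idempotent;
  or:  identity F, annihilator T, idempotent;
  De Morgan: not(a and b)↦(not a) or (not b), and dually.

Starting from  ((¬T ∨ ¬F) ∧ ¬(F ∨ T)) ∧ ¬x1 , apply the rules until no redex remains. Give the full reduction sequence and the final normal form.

Answer: normal form = F  (in 9 steps)

Working:
  start: ((¬T ∨ ¬F) ∧ ¬(F ∨ T)) ∧ ¬x1
  →1  ((F ∨ ¬F) ∧ ¬(F ∨ T)) ∧ ¬x1
  →2  (¬F ∧ ¬(F ∨ T)) ∧ ¬x1
  →3  (T ∧ ¬(F ∨ T)) ∧ ¬x1
  →4  ¬(F ∨ T) ∧ ¬x1
  →5  (¬F ∧ ¬T) ∧ ¬x1
  →6  (T ∧ ¬T) ∧ ¬x1
  →7  ¬T ∧ ¬x1
  →8  F ∧ ¬x1
  →9  F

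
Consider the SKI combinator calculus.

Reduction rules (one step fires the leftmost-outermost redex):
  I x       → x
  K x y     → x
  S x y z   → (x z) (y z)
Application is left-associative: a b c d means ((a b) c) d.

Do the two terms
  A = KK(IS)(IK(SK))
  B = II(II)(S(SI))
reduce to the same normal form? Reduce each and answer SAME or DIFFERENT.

Term A:
  start: KK(IS)(IK(SK))
  →1  K(IK(SK))
  →2  K(K(SK))

Term B:
  start: II(II)(S(SI))
  →1  I(II)(S(SI))
  →2  II(S(SI))
  →3  I(S(SI))
  →4  S(SI)

Answer: DIFFERENT — A ⇓ K(K(SK)), B ⇓ S(SI)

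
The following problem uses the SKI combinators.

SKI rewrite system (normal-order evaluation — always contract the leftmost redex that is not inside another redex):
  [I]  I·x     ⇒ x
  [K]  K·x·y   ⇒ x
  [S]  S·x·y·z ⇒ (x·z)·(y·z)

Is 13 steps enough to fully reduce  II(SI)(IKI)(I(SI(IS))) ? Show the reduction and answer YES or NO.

Answer: YES — reaches normal form SI in 13 ≤ 13 steps

Working:
  start: II(SI)(IKI)(I(SI(IS)))
  [1] I(SI)(IKI)(I(SI(IS)))
  [2] SI(IKI)(I(SI(IS)))
  [3] I(I(SI(IS)))(IKI(I(SI(IS))))
  [4] I(SI(IS))(IKI(I(SI(IS))))
  [5] SI(IS)(IKI(I(SI(IS))))
  [6] I(IKI(I(SI(IS))))(IS(IKI(I(SI(IS)))))
  [7] IKI(I(SI(IS)))(IS(IKI(I(SI(IS)))))
  [8] KI(I(SI(IS)))(IS(IKI(I(SI(IS)))))
  [9] I(IS(IKI(I(SI(IS)))))
  [10] IS(IKI(I(SI(IS))))
  [11] S(IKI(I(SI(IS))))
  [12] S(KI(I(SI(IS))))
  [13] SI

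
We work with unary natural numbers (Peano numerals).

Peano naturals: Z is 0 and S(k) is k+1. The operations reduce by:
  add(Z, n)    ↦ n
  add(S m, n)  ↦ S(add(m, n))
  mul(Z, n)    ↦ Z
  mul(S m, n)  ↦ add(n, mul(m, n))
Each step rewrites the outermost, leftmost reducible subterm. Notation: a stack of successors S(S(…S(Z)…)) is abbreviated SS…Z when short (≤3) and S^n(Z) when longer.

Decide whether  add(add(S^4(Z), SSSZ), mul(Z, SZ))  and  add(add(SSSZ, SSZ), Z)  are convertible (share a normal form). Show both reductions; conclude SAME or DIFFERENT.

Answer: DIFFERENT — A ⇓ S^7(Z), B ⇓ S^5(Z)

Working:
Term A:
  start: add(add(S^4(Z), SSSZ), mul(Z, SZ))
  step 1: add(S(add(SSSZ, SSSZ)), mul(Z, SZ))
  step 2: S(add(add(SSSZ, SSSZ), mul(Z, SZ)))
  step 3: S(add(S(add(SSZ, SSSZ)), mul(Z, SZ)))
  step 4: S(S(add(add(SSZ, SSSZ), mul(Z, SZ))))
  step 5: S(S(add(S(add(SZ, SSSZ)), mul(Z, SZ))))
  step 6: S(S(S(add(add(SZ, SSSZ), mul(Z, SZ)))))
  step 7: S(S(S(add(S(add(Z, SSSZ)), mul(Z, SZ)))))
  step 8: S(S(S(S(add(add(Z, SSSZ), mul(Z, SZ))))))
  step 9: S(S(S(S(add(SSSZ, mul(Z, SZ))))))
  step 10: S(S(S(S(S(add(SSZ, mul(Z, SZ)))))))
  step 11: S(S(S(S(S(S(add(SZ, mul(Z, SZ))))))))
  step 12: S(S(S(S(S(S(S(add(Z, mul(Z, SZ)))))))))
  step 13: S(S(S(S(S(S(S(mul(Z, SZ))))))))
  step 14: S^7(Z)

Term B:
  start: add(add(SSSZ, SSZ), Z)
  step 1: add(S(add(SSZ, SSZ)), Z)
  step 2: S(add(add(SSZ, SSZ), Z))
  step 3: S(add(S(add(SZ, SSZ)), Z))
  step 4: S(S(add(add(SZ, SSZ), Z)))
  step 5: S(S(add(S(add(Z, SSZ)), Z)))
  step 6: S(S(S(add(add(Z, SSZ), Z))))
  step 7: S(S(S(add(SSZ, Z))))
  step 8: S(S(S(S(add(SZ, Z)))))
  step 9: S(S(S(S(S(add(Z, Z))))))
  step 10: S^5(Z)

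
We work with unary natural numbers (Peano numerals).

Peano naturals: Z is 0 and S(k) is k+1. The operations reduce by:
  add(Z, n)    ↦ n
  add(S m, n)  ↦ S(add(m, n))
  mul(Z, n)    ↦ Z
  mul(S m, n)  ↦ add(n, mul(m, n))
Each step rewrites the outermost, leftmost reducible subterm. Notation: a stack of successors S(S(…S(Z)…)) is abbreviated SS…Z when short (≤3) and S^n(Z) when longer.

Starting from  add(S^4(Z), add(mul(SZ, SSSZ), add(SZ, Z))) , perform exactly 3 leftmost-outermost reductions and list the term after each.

Answer: after 3 steps: S(S(S(add(SZ, add(mul(SZ, SSSZ), add(SZ, Z))))))

Reduction:
  start: add(S^4(Z), add(mul(SZ, SSSZ), add(SZ, Z)))
  →1  S(add(SSSZ, add(mul(SZ, SSSZ), add(SZ, Z))))
  →2  S(S(add(SSZ, add(mul(SZ, SSSZ), add(SZ, Z)))))
  →3  S(S(S(add(SZ, add(mul(SZ, SSSZ), add(SZ, Z))))))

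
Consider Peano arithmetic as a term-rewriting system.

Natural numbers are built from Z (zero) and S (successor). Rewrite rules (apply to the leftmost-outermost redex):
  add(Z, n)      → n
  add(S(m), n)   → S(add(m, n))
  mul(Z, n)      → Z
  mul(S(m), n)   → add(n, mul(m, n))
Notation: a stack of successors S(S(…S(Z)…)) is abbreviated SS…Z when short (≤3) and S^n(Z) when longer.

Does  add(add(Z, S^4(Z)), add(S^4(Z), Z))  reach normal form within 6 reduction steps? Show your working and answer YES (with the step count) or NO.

Answer: NO — after 6 steps the term is S(S(S(S(add(S^4(Z), Z))))), not yet normal

Derivation:
  start: add(add(Z, S^4(Z)), add(S^4(Z), Z))
  step 1: add(S^4(Z), add(S^4(Z), Z))
  step 2: S(add(SSSZ, add(S^4(Z), Z)))
  step 3: S(S(add(SSZ, add(S^4(Z), Z))))
  step 4: S(S(S(add(SZ, add(S^4(Z), Z)))))
  step 5: S(S(S(S(add(Z, add(S^4(Z), Z))))))
  step 6: S(S(S(S(add(S^4(Z), Z)))))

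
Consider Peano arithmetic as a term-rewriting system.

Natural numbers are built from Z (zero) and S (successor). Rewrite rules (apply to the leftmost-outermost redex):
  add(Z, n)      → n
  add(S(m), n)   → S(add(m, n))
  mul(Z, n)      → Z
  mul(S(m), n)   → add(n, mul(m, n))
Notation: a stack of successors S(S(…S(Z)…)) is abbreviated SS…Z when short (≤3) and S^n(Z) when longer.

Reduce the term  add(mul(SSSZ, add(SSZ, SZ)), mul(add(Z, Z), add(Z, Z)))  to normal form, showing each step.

Answer: normal form = S^9(Z)  (in 37 steps)

Working:
  start: add(mul(SSSZ, add(SSZ, SZ)), mul(add(Z, Z), add(Z, Z)))
  step 1: add(add(add(SSZ, SZ), mul(SSZ, add(SSZ, SZ))), mul(add(Z, Z), add(Z, Z)))
  step 2: add(add(S(add(SZ, SZ)), mul(SSZ, add(SSZ, SZ))), mul(add(Z, Z), add(Z, Z)))
  step 3: add(S(add(add(SZ, SZ), mul(SSZ, add(SSZ, SZ)))), mul(add(Z, Z), add(Z, Z)))
  step 4: S(add(add(add(SZ, SZ), mul(SSZ, add(SSZ, SZ))), mul(add(Z, Z), add(Z, Z))))
  step 5: S(add(add(S(add(Z, SZ)), mul(SSZ, add(SSZ, SZ))), mul(add(Z, Z), add(Z, Z))))
  step 6: S(add(S(add(add(Z, SZ), mul(SSZ, add(SSZ, SZ)))), mul(add(Z, Z), add(Z, Z))))
  step 7: S(S(add(add(add(Z, SZ), mul(SSZ, add(SSZ, SZ))), mul(add(Z, Z), add(Z, Z)))))
  step 8: S(S(add(add(SZ, mul(SSZ, add(SSZ, SZ))), mul(add(Z, Z), add(Z, Z)))))
  step 9: S(S(add(S(add(Z, mul(SSZ, add(SSZ, SZ)))), mul(add(Z, Z), add(Z, Z)))))
  step 10: S(S(S(add(add(Z, mul(SSZ, add(SSZ, SZ))), mul(add(Z, Z), add(Z, Z))))))
  step 11: S(S(S(add(mul(SSZ, add(SSZ, SZ)), mul(add(Z, Z), add(Z, Z))))))
  step 12: S(S(S(add(add(add(SSZ, SZ), mul(SZ, add(SSZ, SZ))), mul(add(Z, Z), add(Z, Z))))))
  step 13: S(S(S(add(add(S(add(SZ, SZ)), mul(SZ, add(SSZ, SZ))), mul(add(Z, Z), add(Z, Z))))))
  step 14: S(S(S(add(S(add(add(SZ, SZ), mul(SZ, add(SSZ, SZ)))), mul(add(Z, Z), add(Z, Z))))))
  step 15: S(S(S(S(add(add(add(SZ, SZ), mul(SZ, add(SSZ, SZ))), mul(add(Z, Z), add(Z, Z)))))))
  step 16: S(S(S(S(add(add(S(add(Z, SZ)), mul(SZ, add(SSZ, SZ))), mul(add(Z, Z), add(Z, Z)))))))
  step 17: S(S(S(S(add(S(add(add(Z, SZ), mul(SZ, add(SSZ, SZ)))), mul(add(Z, Z), add(Z, Z)))))))
  step 18: S(S(S(S(S(add(add(add(Z, SZ), mul(SZ, add(SSZ, SZ))), mul(add(Z, Z), add(Z, Z))))))))
  step 19: S(S(S(S(S(add(add(SZ, mul(SZ, add(SSZ, SZ))), mul(add(Z, Z), add(Z, Z))))))))
  step 20: S(S(S(S(S(add(S(add(Z, mul(SZ, add(SSZ, SZ)))), mul(add(Z, Z), add(Z, Z))))))))
  step 21: S(S(S(S(S(S(add(add(Z, mul(SZ, add(SSZ, SZ))), mul(add(Z, Z), add(Z, Z)))))))))
  step 22: S(S(S(S(S(S(add(mul(SZ, add(SSZ, SZ)), mul(add(Z, Z), add(Z, Z)))))))))
  step 23: S(S(S(S(S(S(add(add(add(SSZ, SZ), mul(Z, add(SSZ, SZ))), mul(add(Z, Z), add(Z, Z)))))))))
  step 24: S(S(S(S(S(S(add(add(S(add(SZ, SZ)), mul(Z, add(SSZ, SZ))), mul(add(Z, Z), add(Z, Z)))))))))
  step 25: S(S(S(S(S(S(add(S(add(add(SZ, SZ), mul(Z, add(SSZ, SZ)))), mul(add(Z, Z), add(Z, Z)))))))))
  step 26: S(S(S(S(S(S(S(add(add(add(SZ, SZ), mul(Z, add(SSZ, SZ))), mul(add(Z, Z), add(Z, Z))))))))))
  step 27: S(S(S(S(S(S(S(add(add(S(add(Z, SZ)), mul(Z, add(SSZ, SZ))), mul(add(Z, Z), add(Z, Z))))))))))
  step 28: S(S(S(S(S(S(S(add(S(add(add(Z, SZ), mul(Z, add(SSZ, SZ)))), mul(add(Z, Z), add(Z, Z))))))))))
  step 29: S(S(S(S(S(S(S(S(add(add(add(Z, SZ), mul(Z, add(SSZ, SZ))), mul(add(Z, Z), add(Z, Z)))))))))))
  step 30: S(S(S(S(S(S(S(S(add(add(SZ, mul(Z, add(SSZ, SZ))), mul(add(Z, Z), add(Z, Z)))))))))))
  step 31: S(S(S(S(S(S(S(S(add(S(add(Z, mul(Z, add(SSZ, SZ)))), mul(add(Z, Z), add(Z, Z)))))))))))
  step 32: S(S(S(S(S(S(S(S(S(add(add(Z, mul(Z, add(SSZ, SZ))), mul(add(Z, Z), add(Z, Z))))))))))))
  step 33: S(S(S(S(S(S(S(S(S(add(mul(Z, add(SSZ, SZ)), mul(add(Z, Z), add(Z, Z))))))))))))
  step 34: S(S(S(S(S(S(S(S(S(add(Z, mul(add(Z, Z), add(Z, Z))))))))))))
  step 35: S(S(S(S(S(S(S(S(S(mul(add(Z, Z), add(Z, Z)))))))))))
  step 36: S(S(S(S(S(S(S(S(S(mul(Z, add(Z, Z)))))))))))
  step 37: S^9(Z)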